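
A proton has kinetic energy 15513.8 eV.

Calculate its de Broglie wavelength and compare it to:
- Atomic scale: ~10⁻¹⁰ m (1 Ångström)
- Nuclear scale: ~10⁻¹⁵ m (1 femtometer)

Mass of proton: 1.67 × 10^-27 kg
λ = 2.30 × 10^-13 m, which is between nuclear and atomic scales.

Using λ = h/√(2mKE):

KE = 15513.8 eV = 2.486 × 10^-15 J

λ = h/√(2mKE)
λ = (6.626 × 10^-34 J·s) / √(2 × 1.67 × 10^-27 kg × 2.486 × 10^-15 J)
λ = 2.30 × 10^-13 m

Comparison:
- Atomic scale (10⁻¹⁰ m): λ is 0.0023× this size
- Nuclear scale (10⁻¹⁵ m): λ is 2.3e+02× this size

The wavelength is between nuclear and atomic scales.

This wavelength is appropriate for probing atomic structure but too large for nuclear physics experiments.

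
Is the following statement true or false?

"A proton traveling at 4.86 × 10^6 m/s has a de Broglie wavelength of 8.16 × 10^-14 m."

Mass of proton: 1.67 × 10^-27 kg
True

The claim is correct.

Using λ = h/(mv):
λ = (6.626 × 10^-34 J·s) / (1.67 × 10^-27 kg × 4.86 × 10^6 m/s)
λ = 8.16 × 10^-14 m

This matches the claimed value.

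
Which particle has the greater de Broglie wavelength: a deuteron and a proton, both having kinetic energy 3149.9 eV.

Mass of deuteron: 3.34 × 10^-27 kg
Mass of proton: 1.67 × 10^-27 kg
The proton has the longer wavelength.

Using λ = h/√(2mKE):

For deuteron: λ₁ = h/√(2m₁KE) = 3.61 × 10^-13 m
For proton: λ₂ = h/√(2m₂KE) = 5.10 × 10^-13 m

Since λ ∝ 1/√m at constant kinetic energy, the lighter particle has the longer wavelength.

The proton has the longer de Broglie wavelength.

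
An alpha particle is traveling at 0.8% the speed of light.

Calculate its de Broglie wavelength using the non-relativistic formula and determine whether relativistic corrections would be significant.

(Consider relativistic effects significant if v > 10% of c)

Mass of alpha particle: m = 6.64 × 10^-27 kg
No, relativistic corrections are not needed.

Using the non-relativistic de Broglie formula λ = h/(mv):

v = 0.8% × c = 2.398 × 10^6 m/s

λ = h/(mv)
λ = (6.626 × 10^-34 J·s) / (6.64 × 10^-27 kg × 2.398 × 10^6 m/s)
λ = 4.16 × 10^-14 m

Since v = 0.8% of c < 10% of c, relativistic corrections are NOT significant and this non-relativistic result is a good approximation.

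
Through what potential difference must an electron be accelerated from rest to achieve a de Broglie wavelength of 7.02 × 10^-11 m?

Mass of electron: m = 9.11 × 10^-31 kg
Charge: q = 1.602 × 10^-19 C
305 V

From λ = h/√(2mqV), we solve for V:

λ² = h²/(2mqV)
V = h²/(2mqλ²)
V = (6.626 × 10^-34 J·s)² / (2 × 9.11 × 10^-31 kg × 1.602 × 10^-19 C × (7.02 × 10^-11 m)²)
V = 305 V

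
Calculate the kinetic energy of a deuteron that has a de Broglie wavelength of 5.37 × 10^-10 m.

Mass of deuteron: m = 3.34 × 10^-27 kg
2.28 × 10^-22 J (or 1.42 × 10^-3 eV)

From λ = h/√(2mKE), we solve for KE:

λ² = h²/(2mKE)
KE = h²/(2mλ²)
KE = (6.626 × 10^-34 J·s)² / (2 × 3.34 × 10^-27 kg × (5.37 × 10^-10 m)²)
KE = 2.28 × 10^-22 J
KE = 1.42 × 10^-3 eV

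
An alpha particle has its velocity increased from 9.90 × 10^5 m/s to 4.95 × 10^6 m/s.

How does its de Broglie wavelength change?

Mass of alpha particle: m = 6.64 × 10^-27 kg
The wavelength decreases by a factor of 5.

Using λ = h/(mv):

Initial wavelength: λ₁ = h/(mv₁) = 1.01 × 10^-13 m
Final wavelength: λ₂ = h/(mv₂) = 2.02 × 10^-14 m

Since λ ∝ 1/v, when velocity increases by a factor of 5, the wavelength decreases by a factor of 5.

λ₂/λ₁ = v₁/v₂ = 1/5

The wavelength decreases by a factor of 5.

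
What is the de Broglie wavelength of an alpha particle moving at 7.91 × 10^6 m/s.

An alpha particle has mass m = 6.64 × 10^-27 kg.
1.26 × 10^-14 m

Using the de Broglie relation λ = h/(mv):

λ = h/(mv)
λ = (6.626 × 10^-34 J·s) / (6.64 × 10^-27 kg × 7.91 × 10^6 m/s)
λ = 1.26 × 10^-14 m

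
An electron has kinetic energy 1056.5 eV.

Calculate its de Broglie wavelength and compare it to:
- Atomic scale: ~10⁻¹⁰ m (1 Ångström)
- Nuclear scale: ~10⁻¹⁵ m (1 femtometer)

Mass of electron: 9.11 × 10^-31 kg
λ = 3.77 × 10^-11 m, which is between nuclear and atomic scales.

Using λ = h/√(2mKE):

KE = 1056.5 eV = 1.693 × 10^-16 J

λ = h/√(2mKE)
λ = (6.626 × 10^-34 J·s) / √(2 × 9.11 × 10^-31 kg × 1.693 × 10^-16 J)
λ = 3.77 × 10^-11 m

Comparison:
- Atomic scale (10⁻¹⁰ m): λ is 0.38× this size
- Nuclear scale (10⁻¹⁵ m): λ is 3.8e+04× this size

The wavelength is between nuclear and atomic scales.

This wavelength is appropriate for probing atomic structure but too large for nuclear physics experiments.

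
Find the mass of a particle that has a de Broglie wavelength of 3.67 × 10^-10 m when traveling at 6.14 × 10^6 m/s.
2.94 × 10^-31 kg

From the de Broglie relation λ = h/(mv), we solve for m:

m = h/(λv)
m = (6.626 × 10^-34 J·s) / (3.67 × 10^-10 m × 6.14 × 10^6 m/s)
m = 2.94 × 10^-31 kg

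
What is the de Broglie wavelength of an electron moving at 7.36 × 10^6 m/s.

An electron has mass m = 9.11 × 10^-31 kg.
9.88 × 10^-11 m

Using the de Broglie relation λ = h/(mv):

λ = h/(mv)
λ = (6.626 × 10^-34 J·s) / (9.11 × 10^-31 kg × 7.36 × 10^6 m/s)
λ = 9.88 × 10^-11 m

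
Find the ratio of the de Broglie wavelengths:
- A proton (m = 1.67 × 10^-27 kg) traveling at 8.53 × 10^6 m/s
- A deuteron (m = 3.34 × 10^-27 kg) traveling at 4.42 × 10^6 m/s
λ₁/λ₂ = 1.04

Using λ = h/(mv):

λ₁ = h/(m₁v₁) = 4.65 × 10^-14 m
λ₂ = h/(m₂v₂) = 4.49 × 10^-14 m

Ratio λ₁/λ₂ = (m₂v₂)/(m₁v₁)
         = (3.34 × 10^-27 kg × 4.42 × 10^6 m/s) / (1.67 × 10^-27 kg × 8.53 × 10^6 m/s)
         = 1.04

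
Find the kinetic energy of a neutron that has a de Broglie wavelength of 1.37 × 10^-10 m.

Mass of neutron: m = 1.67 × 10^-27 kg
7.00 × 10^-21 J (or 0.0437 eV)

From λ = h/√(2mKE), we solve for KE:

λ² = h²/(2mKE)
KE = h²/(2mλ²)
KE = (6.626 × 10^-34 J·s)² / (2 × 1.67 × 10^-27 kg × (1.37 × 10^-10 m)²)
KE = 7.00 × 10^-21 J
KE = 0.0437 eV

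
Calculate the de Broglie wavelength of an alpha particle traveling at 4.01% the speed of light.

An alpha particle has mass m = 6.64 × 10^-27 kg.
8.30 × 10^-15 m

Using the de Broglie relation λ = h/(mv):

v = 4.01% × c = 1.202 × 10^7 m/s

λ = h/(mv)
λ = (6.626 × 10^-34 J·s) / (6.64 × 10^-27 kg × 1.202 × 10^7 m/s)
λ = 8.30 × 10^-15 m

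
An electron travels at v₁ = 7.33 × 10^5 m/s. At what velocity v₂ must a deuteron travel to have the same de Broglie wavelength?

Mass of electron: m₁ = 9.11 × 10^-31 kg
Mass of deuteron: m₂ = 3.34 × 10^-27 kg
v₂ = 2.00 × 10^2 m/s

For equal de Broglie wavelengths: λ₁ = λ₂

h/(m₁v₁) = h/(m₂v₂)
m₁v₁ = m₂v₂
v₂ = v₁ · (m₁/m₂)

v₂ = 7.33 × 10^5 m/s × (9.11 × 10^-31 kg / 3.34 × 10^-27 kg)
v₂ = 2.00 × 10^2 m/s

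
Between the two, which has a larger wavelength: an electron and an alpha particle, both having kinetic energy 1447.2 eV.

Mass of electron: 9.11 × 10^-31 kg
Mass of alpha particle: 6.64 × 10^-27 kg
The electron has the longer wavelength.

Using λ = h/√(2mKE):

For electron: λ₁ = h/√(2m₁KE) = 3.22 × 10^-11 m
For alpha particle: λ₂ = h/√(2m₂KE) = 3.78 × 10^-13 m

Since λ ∝ 1/√m at constant kinetic energy, the lighter particle has the longer wavelength.

The electron has the longer de Broglie wavelength.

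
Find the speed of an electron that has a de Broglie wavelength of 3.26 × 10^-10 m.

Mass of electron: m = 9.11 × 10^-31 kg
2.23 × 10^6 m/s

From the de Broglie relation λ = h/(mv), we solve for v:

v = h/(mλ)
v = (6.626 × 10^-34 J·s) / (9.11 × 10^-31 kg × 3.26 × 10^-10 m)
v = 2.23 × 10^6 m/s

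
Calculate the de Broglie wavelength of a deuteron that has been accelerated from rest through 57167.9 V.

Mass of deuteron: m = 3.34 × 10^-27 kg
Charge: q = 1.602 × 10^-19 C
8.47 × 10^-14 m

When a particle is accelerated through voltage V, it gains kinetic energy KE = qV.

The de Broglie wavelength is then λ = h/√(2mqV):

λ = h/√(2mqV)
λ = (6.626 × 10^-34 J·s) / √(2 × 3.34 × 10^-27 kg × 1.602 × 10^-19 C × 57167.9 V)
λ = 8.47 × 10^-14 m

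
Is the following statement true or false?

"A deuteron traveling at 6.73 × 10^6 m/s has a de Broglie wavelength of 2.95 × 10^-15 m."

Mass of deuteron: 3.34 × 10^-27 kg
False

The claim is incorrect.

Using λ = h/(mv):
λ = (6.626 × 10^-34 J·s) / (3.34 × 10^-27 kg × 6.73 × 10^6 m/s)
λ = 2.95 × 10^-14 m

The actual wavelength differs from the claimed 2.95 × 10^-15 m.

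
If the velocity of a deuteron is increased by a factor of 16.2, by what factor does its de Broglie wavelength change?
The wavelength decreases by a factor of 16.2.

From λ = h/(mv), the wavelength is inversely proportional to velocity:

λ ∝ 1/v

If v → 16.2v, then λ → λ/16.2

When velocity is increased by a factor of 16.2, the wavelength decreases by a factor of 16.2.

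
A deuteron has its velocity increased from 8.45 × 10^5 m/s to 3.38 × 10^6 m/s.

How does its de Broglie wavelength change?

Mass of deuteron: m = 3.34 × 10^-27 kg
The wavelength decreases by a factor of 4.

Using λ = h/(mv):

Initial wavelength: λ₁ = h/(mv₁) = 2.35 × 10^-13 m
Final wavelength: λ₂ = h/(mv₂) = 5.87 × 10^-14 m

Since λ ∝ 1/v, when velocity increases by a factor of 4, the wavelength decreases by a factor of 4.

λ₂/λ₁ = v₁/v₂ = 1/4

The wavelength decreases by a factor of 4.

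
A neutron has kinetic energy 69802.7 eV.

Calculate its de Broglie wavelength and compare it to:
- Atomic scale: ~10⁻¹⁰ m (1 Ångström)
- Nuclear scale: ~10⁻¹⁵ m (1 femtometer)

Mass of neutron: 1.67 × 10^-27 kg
λ = 1.08 × 10^-13 m, which is between nuclear and atomic scales.

Using λ = h/√(2mKE):

KE = 69802.7 eV = 1.118 × 10^-14 J

λ = h/√(2mKE)
λ = (6.626 × 10^-34 J·s) / √(2 × 1.67 × 10^-27 kg × 1.118 × 10^-14 J)
λ = 1.08 × 10^-13 m

Comparison:
- Atomic scale (10⁻¹⁰ m): λ is 0.0011× this size
- Nuclear scale (10⁻¹⁵ m): λ is 1.1e+02× this size

The wavelength is between nuclear and atomic scales.

This wavelength is appropriate for probing atomic structure but too large for nuclear physics experiments.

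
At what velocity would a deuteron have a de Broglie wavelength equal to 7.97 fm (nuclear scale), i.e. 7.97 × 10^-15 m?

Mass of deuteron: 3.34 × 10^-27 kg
2.49 × 10^7 m/s

From λ = h/(mv), solve for v:

v = h/(mλ)
v = (6.626 × 10^-34 J·s) / (3.34 × 10^-27 kg × 7.97 × 10^-15 m)
v = 2.49 × 10^7 m/s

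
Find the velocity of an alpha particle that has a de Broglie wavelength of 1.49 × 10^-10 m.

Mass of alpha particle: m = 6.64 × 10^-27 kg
6.70 × 10^2 m/s

From the de Broglie relation λ = h/(mv), we solve for v:

v = h/(mλ)
v = (6.626 × 10^-34 J·s) / (6.64 × 10^-27 kg × 1.49 × 10^-10 m)
v = 6.70 × 10^2 m/s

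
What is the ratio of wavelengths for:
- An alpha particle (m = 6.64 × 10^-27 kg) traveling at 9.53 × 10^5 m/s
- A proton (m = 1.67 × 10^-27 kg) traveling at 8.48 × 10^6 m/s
λ₁/λ₂ = 2.24

Using λ = h/(mv):

λ₁ = h/(m₁v₁) = 1.05 × 10^-13 m
λ₂ = h/(m₂v₂) = 4.68 × 10^-14 m

Ratio λ₁/λ₂ = (m₂v₂)/(m₁v₁)
         = (1.67 × 10^-27 kg × 8.48 × 10^6 m/s) / (6.64 × 10^-27 kg × 9.53 × 10^5 m/s)
         = 2.24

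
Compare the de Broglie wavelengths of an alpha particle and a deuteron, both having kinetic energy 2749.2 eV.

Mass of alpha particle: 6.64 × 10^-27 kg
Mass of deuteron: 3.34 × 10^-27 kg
The deuteron has the longer wavelength.

Using λ = h/√(2mKE):

For alpha particle: λ₁ = h/√(2m₁KE) = 2.74 × 10^-13 m
For deuteron: λ₂ = h/√(2m₂KE) = 3.86 × 10^-13 m

Since λ ∝ 1/√m at constant kinetic energy, the lighter particle has the longer wavelength.

The deuteron has the longer de Broglie wavelength.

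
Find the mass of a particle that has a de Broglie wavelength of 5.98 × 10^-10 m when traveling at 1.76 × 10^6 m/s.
6.30 × 10^-31 kg

From the de Broglie relation λ = h/(mv), we solve for m:

m = h/(λv)
m = (6.626 × 10^-34 J·s) / (5.98 × 10^-10 m × 1.76 × 10^6 m/s)
m = 6.30 × 10^-31 kg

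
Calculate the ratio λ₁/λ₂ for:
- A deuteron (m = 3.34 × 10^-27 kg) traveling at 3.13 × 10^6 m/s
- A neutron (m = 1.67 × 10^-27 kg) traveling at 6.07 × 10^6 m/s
λ₁/λ₂ = 0.970

Using λ = h/(mv):

λ₁ = h/(m₁v₁) = 6.34 × 10^-14 m
λ₂ = h/(m₂v₂) = 6.54 × 10^-14 m

Ratio λ₁/λ₂ = (m₂v₂)/(m₁v₁)
         = (1.67 × 10^-27 kg × 6.07 × 10^6 m/s) / (3.34 × 10^-27 kg × 3.13 × 10^6 m/s)
         = 0.970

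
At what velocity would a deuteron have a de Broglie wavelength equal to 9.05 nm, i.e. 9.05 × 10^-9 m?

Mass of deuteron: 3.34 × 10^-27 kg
2.19 × 10^1 m/s

From λ = h/(mv), solve for v:

v = h/(mλ)
v = (6.626 × 10^-34 J·s) / (3.34 × 10^-27 kg × 9.05 × 10^-9 m)
v = 2.19 × 10^1 m/s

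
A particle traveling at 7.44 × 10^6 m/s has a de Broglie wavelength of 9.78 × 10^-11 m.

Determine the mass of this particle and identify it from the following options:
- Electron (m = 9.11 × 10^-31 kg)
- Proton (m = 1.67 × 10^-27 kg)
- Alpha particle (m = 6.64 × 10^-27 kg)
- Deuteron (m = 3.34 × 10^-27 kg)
The particle is an electron.

From λ = h/(mv), solve for mass:

m = h/(λv)
m = (6.626 × 10^-34 J·s) / (9.78 × 10^-11 m × 7.44 × 10^6 m/s)
m = 9.11 × 10^-31 kg

Comparing with the listed masses, this is closest to an electron.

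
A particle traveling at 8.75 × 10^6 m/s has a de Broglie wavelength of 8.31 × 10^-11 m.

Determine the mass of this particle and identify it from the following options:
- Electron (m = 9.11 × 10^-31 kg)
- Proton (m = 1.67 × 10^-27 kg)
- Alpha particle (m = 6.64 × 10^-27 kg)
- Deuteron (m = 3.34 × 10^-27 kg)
The particle is an electron.

From λ = h/(mv), solve for mass:

m = h/(λv)
m = (6.626 × 10^-34 J·s) / (8.31 × 10^-11 m × 8.75 × 10^6 m/s)
m = 9.11 × 10^-31 kg

Comparing with the listed masses, this is closest to an electron.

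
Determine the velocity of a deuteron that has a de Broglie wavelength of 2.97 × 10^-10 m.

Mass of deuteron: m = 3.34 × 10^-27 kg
6.68 × 10^2 m/s

From the de Broglie relation λ = h/(mv), we solve for v:

v = h/(mλ)
v = (6.626 × 10^-34 J·s) / (3.34 × 10^-27 kg × 2.97 × 10^-10 m)
v = 6.68 × 10^2 m/s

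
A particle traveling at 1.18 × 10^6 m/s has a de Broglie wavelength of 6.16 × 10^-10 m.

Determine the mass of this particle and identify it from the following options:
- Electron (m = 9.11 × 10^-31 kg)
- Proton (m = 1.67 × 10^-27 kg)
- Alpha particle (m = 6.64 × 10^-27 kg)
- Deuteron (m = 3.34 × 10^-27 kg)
The particle is an electron.

From λ = h/(mv), solve for mass:

m = h/(λv)
m = (6.626 × 10^-34 J·s) / (6.16 × 10^-10 m × 1.18 × 10^6 m/s)
m = 9.12 × 10^-31 kg

Comparing with the listed masses, this is closest to an electron.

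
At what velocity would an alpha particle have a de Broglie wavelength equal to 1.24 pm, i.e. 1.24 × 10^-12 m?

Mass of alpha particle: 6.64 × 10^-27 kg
8.05 × 10^4 m/s

From λ = h/(mv), solve for v:

v = h/(mλ)
v = (6.626 × 10^-34 J·s) / (6.64 × 10^-27 kg × 1.24 × 10^-12 m)
v = 8.05 × 10^4 m/s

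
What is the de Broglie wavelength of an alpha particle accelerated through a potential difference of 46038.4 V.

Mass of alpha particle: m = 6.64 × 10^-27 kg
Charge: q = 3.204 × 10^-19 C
4.73 × 10^-14 m

When a particle is accelerated through voltage V, it gains kinetic energy KE = qV.

The de Broglie wavelength is then λ = h/√(2mqV):

λ = h/√(2mqV)
λ = (6.626 × 10^-34 J·s) / √(2 × 6.64 × 10^-27 kg × 3.204 × 10^-19 C × 46038.4 V)
λ = 4.73 × 10^-14 m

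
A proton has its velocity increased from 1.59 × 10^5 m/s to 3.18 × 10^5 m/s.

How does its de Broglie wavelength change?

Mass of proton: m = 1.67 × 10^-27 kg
The wavelength decreases by a factor of 2.

Using λ = h/(mv):

Initial wavelength: λ₁ = h/(mv₁) = 2.50 × 10^-12 m
Final wavelength: λ₂ = h/(mv₂) = 1.25 × 10^-12 m

Since λ ∝ 1/v, when velocity increases by a factor of 2, the wavelength decreases by a factor of 2.

λ₂/λ₁ = v₁/v₂ = 1/2

The wavelength decreases by a factor of 2.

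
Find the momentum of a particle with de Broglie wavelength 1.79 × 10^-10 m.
3.70 × 10^-24 kg·m/s

From the de Broglie relation λ = h/p, we solve for p:

p = h/λ
p = (6.626 × 10^-34 J·s) / (1.79 × 10^-10 m)
p = 3.70 × 10^-24 kg·m/s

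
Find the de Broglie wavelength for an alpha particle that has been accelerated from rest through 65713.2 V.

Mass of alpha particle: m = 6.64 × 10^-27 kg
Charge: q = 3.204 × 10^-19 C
3.96 × 10^-14 m

When a particle is accelerated through voltage V, it gains kinetic energy KE = qV.

The de Broglie wavelength is then λ = h/√(2mqV):

λ = h/√(2mqV)
λ = (6.626 × 10^-34 J·s) / √(2 × 6.64 × 10^-27 kg × 3.204 × 10^-19 C × 65713.2 V)
λ = 3.96 × 10^-14 m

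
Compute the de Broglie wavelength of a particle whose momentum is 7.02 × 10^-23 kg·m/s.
9.44 × 10^-12 m

Using the de Broglie relation λ = h/p:

λ = h/p
λ = (6.626 × 10^-34 J·s) / (7.02 × 10^-23 kg·m/s)
λ = 9.44 × 10^-12 m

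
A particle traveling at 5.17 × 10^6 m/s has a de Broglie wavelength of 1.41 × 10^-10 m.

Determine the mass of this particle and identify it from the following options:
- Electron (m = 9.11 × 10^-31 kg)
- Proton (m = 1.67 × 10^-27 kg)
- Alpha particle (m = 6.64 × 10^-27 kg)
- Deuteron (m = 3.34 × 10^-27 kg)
The particle is an electron.

From λ = h/(mv), solve for mass:

m = h/(λv)
m = (6.626 × 10^-34 J·s) / (1.41 × 10^-10 m × 5.17 × 10^6 m/s)
m = 9.09 × 10^-31 kg

Comparing with the listed masses, this is closest to an electron.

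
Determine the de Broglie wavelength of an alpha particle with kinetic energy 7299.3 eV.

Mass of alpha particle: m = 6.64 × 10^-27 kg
1.68 × 10^-13 m

Using λ = h/√(2mKE):

First convert KE to Joules: KE = 7299.3 eV = 1.169 × 10^-15 J

λ = h/√(2mKE)
λ = (6.626 × 10^-34 J·s) / √(2 × 6.64 × 10^-27 kg × 1.169 × 10^-15 J)
λ = 1.68 × 10^-13 m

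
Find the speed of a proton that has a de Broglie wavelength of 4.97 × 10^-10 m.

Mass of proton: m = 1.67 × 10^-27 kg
7.98 × 10^2 m/s

From the de Broglie relation λ = h/(mv), we solve for v:

v = h/(mλ)
v = (6.626 × 10^-34 J·s) / (1.67 × 10^-27 kg × 4.97 × 10^-10 m)
v = 7.98 × 10^2 m/s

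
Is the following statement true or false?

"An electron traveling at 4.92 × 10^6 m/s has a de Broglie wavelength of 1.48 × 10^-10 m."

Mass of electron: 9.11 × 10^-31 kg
True

The claim is correct.

Using λ = h/(mv):
λ = (6.626 × 10^-34 J·s) / (9.11 × 10^-31 kg × 4.92 × 10^6 m/s)
λ = 1.48 × 10^-10 m

This matches the claimed value.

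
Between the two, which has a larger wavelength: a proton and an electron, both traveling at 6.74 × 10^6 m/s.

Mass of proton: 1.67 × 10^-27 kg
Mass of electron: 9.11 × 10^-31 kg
The electron has the longer wavelength.

Using λ = h/(mv), since both particles have the same velocity, the wavelength depends only on mass.

For proton: λ₁ = h/(m₁v) = 5.89 × 10^-14 m
For electron: λ₂ = h/(m₂v) = 1.08 × 10^-10 m

Since λ ∝ 1/m at constant velocity, the lighter particle has the longer wavelength.

The electron has the longer de Broglie wavelength.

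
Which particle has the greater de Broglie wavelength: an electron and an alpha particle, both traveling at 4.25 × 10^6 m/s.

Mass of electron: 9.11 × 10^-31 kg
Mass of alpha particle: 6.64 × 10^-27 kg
The electron has the longer wavelength.

Using λ = h/(mv), since both particles have the same velocity, the wavelength depends only on mass.

For electron: λ₁ = h/(m₁v) = 1.71 × 10^-10 m
For alpha particle: λ₂ = h/(m₂v) = 2.35 × 10^-14 m

Since λ ∝ 1/m at constant velocity, the lighter particle has the longer wavelength.

The electron has the longer de Broglie wavelength.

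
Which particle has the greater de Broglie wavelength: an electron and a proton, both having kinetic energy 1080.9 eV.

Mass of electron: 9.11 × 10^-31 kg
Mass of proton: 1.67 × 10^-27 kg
The electron has the longer wavelength.

Using λ = h/√(2mKE):

For electron: λ₁ = h/√(2m₁KE) = 3.73 × 10^-11 m
For proton: λ₂ = h/√(2m₂KE) = 8.71 × 10^-13 m

Since λ ∝ 1/√m at constant kinetic energy, the lighter particle has the longer wavelength.

The electron has the longer de Broglie wavelength.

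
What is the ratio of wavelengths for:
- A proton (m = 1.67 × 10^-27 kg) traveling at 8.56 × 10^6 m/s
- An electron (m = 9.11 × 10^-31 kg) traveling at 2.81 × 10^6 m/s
λ₁/λ₂ = 1.79 × 10^-4

Using λ = h/(mv):

λ₁ = h/(m₁v₁) = 4.64 × 10^-14 m
λ₂ = h/(m₂v₂) = 2.59 × 10^-10 m

Ratio λ₁/λ₂ = (m₂v₂)/(m₁v₁)
         = (9.11 × 10^-31 kg × 2.81 × 10^6 m/s) / (1.67 × 10^-27 kg × 8.56 × 10^6 m/s)
         = 1.79 × 10^-4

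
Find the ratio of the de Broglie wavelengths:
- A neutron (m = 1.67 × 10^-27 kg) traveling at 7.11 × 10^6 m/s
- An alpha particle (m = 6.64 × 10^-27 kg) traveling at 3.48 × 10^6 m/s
λ₁/λ₂ = 1.95

Using λ = h/(mv):

λ₁ = h/(m₁v₁) = 5.58 × 10^-14 m
λ₂ = h/(m₂v₂) = 2.87 × 10^-14 m

Ratio λ₁/λ₂ = (m₂v₂)/(m₁v₁)
         = (6.64 × 10^-27 kg × 3.48 × 10^6 m/s) / (1.67 × 10^-27 kg × 7.11 × 10^6 m/s)
         = 1.95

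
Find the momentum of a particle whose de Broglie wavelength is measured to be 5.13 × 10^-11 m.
1.29 × 10^-23 kg·m/s

From the de Broglie relation λ = h/p, we solve for p:

p = h/λ
p = (6.626 × 10^-34 J·s) / (5.13 × 10^-11 m)
p = 1.29 × 10^-23 kg·m/s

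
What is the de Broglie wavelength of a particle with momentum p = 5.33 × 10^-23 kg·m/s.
1.24 × 10^-11 m

Using the de Broglie relation λ = h/p:

λ = h/p
λ = (6.626 × 10^-34 J·s) / (5.33 × 10^-23 kg·m/s)
λ = 1.24 × 10^-11 m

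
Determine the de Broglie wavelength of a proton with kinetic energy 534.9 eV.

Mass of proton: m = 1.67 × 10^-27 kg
1.24 × 10^-12 m

Using λ = h/√(2mKE):

First convert KE to Joules: KE = 534.9 eV = 8.570 × 10^-17 J

λ = h/√(2mKE)
λ = (6.626 × 10^-34 J·s) / √(2 × 1.67 × 10^-27 kg × 8.570 × 10^-17 J)
λ = 1.24 × 10^-12 m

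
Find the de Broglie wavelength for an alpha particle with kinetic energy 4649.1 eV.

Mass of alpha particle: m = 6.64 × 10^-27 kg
2.11 × 10^-13 m

Using λ = h/√(2mKE):

First convert KE to Joules: KE = 4649.1 eV = 7.449 × 10^-16 J

λ = h/√(2mKE)
λ = (6.626 × 10^-34 J·s) / √(2 × 6.64 × 10^-27 kg × 7.449 × 10^-16 J)
λ = 2.11 × 10^-13 m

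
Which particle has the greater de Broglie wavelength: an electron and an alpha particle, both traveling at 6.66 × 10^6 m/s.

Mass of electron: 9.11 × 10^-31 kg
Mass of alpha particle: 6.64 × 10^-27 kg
The electron has the longer wavelength.

Using λ = h/(mv), since both particles have the same velocity, the wavelength depends only on mass.

For electron: λ₁ = h/(m₁v) = 1.09 × 10^-10 m
For alpha particle: λ₂ = h/(m₂v) = 1.50 × 10^-14 m

Since λ ∝ 1/m at constant velocity, the lighter particle has the longer wavelength.

The electron has the longer de Broglie wavelength.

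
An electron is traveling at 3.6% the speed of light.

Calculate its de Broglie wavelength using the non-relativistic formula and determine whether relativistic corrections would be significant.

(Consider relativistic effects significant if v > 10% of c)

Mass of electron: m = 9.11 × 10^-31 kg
No, relativistic corrections are not needed.

Using the non-relativistic de Broglie formula λ = h/(mv):

v = 3.6% × c = 1.079 × 10^7 m/s

λ = h/(mv)
λ = (6.626 × 10^-34 J·s) / (9.11 × 10^-31 kg × 1.079 × 10^7 m/s)
λ = 6.74 × 10^-11 m

Since v = 3.6% of c < 10% of c, relativistic corrections are NOT significant and this non-relativistic result is a good approximation.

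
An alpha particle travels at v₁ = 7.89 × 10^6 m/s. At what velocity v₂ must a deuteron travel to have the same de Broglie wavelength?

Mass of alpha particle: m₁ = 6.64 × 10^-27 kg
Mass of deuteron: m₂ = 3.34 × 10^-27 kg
v₂ = 1.57 × 10^7 m/s

For equal de Broglie wavelengths: λ₁ = λ₂

h/(m₁v₁) = h/(m₂v₂)
m₁v₁ = m₂v₂
v₂ = v₁ · (m₁/m₂)

v₂ = 7.89 × 10^6 m/s × (6.64 × 10^-27 kg / 3.34 × 10^-27 kg)
v₂ = 1.57 × 10^7 m/s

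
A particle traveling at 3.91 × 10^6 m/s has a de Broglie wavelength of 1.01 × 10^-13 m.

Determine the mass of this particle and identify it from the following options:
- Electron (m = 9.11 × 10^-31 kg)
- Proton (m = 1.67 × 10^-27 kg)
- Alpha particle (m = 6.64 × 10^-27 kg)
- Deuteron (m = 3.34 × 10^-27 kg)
The particle is a proton.

From λ = h/(mv), solve for mass:

m = h/(λv)
m = (6.626 × 10^-34 J·s) / (1.01 × 10^-13 m × 3.91 × 10^6 m/s)
m = 1.68 × 10^-27 kg

Comparing with the listed masses, this is closest to a proton.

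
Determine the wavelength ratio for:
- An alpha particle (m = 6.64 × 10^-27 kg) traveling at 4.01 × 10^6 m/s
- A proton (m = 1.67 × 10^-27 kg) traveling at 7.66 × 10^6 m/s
λ₁/λ₂ = 0.480

Using λ = h/(mv):

λ₁ = h/(m₁v₁) = 2.49 × 10^-14 m
λ₂ = h/(m₂v₂) = 5.18 × 10^-14 m

Ratio λ₁/λ₂ = (m₂v₂)/(m₁v₁)
         = (1.67 × 10^-27 kg × 7.66 × 10^6 m/s) / (6.64 × 10^-27 kg × 4.01 × 10^6 m/s)
         = 0.480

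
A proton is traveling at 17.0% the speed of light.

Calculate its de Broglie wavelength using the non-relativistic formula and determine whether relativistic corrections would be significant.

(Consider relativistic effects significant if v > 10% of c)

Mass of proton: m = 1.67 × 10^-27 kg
Yes, relativistic corrections are needed.

Using the non-relativistic de Broglie formula λ = h/(mv):

v = 17.0% × c = 5.096 × 10^7 m/s

λ = h/(mv)
λ = (6.626 × 10^-34 J·s) / (1.67 × 10^-27 kg × 5.096 × 10^7 m/s)
λ = 7.79 × 10^-15 m

Since v = 17.0% of c > 10% of c, relativistic corrections ARE significant and the actual wavelength would differ from this non-relativistic estimate.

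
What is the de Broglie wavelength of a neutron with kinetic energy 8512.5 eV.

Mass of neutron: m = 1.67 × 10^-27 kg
3.10 × 10^-13 m

Using λ = h/√(2mKE):

First convert KE to Joules: KE = 8512.5 eV = 1.364 × 10^-15 J

λ = h/√(2mKE)
λ = (6.626 × 10^-34 J·s) / √(2 × 1.67 × 10^-27 kg × 1.364 × 10^-15 J)
λ = 3.10 × 10^-13 m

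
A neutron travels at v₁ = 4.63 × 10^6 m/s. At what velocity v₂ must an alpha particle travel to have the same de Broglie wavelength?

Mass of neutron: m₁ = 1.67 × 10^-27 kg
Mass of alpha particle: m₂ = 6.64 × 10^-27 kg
v₂ = 1.16 × 10^6 m/s

For equal de Broglie wavelengths: λ₁ = λ₂

h/(m₁v₁) = h/(m₂v₂)
m₁v₁ = m₂v₂
v₂ = v₁ · (m₁/m₂)

v₂ = 4.63 × 10^6 m/s × (1.67 × 10^-27 kg / 6.64 × 10^-27 kg)
v₂ = 1.16 × 10^6 m/s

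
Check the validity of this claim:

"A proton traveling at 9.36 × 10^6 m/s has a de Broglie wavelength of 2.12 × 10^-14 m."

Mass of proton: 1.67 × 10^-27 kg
False

The claim is incorrect.

Using λ = h/(mv):
λ = (6.626 × 10^-34 J·s) / (1.67 × 10^-27 kg × 9.36 × 10^6 m/s)
λ = 4.24 × 10^-14 m

The actual wavelength differs from the claimed 2.12 × 10^-14 m.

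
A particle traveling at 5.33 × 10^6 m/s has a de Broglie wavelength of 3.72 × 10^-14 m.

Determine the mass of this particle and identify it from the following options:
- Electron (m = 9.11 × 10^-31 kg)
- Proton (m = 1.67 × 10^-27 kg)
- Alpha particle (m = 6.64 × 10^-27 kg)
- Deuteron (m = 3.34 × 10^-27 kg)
The particle is a deuteron.

From λ = h/(mv), solve for mass:

m = h/(λv)
m = (6.626 × 10^-34 J·s) / (3.72 × 10^-14 m × 5.33 × 10^6 m/s)
m = 3.34 × 10^-27 kg

Comparing with the listed masses, this is closest to a deuteron.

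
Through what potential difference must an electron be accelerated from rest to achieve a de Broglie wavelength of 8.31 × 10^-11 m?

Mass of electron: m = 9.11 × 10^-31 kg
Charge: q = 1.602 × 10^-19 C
218 V

From λ = h/√(2mqV), we solve for V:

λ² = h²/(2mqV)
V = h²/(2mqλ²)
V = (6.626 × 10^-34 J·s)² / (2 × 9.11 × 10^-31 kg × 1.602 × 10^-19 C × (8.31 × 10^-11 m)²)
V = 218 V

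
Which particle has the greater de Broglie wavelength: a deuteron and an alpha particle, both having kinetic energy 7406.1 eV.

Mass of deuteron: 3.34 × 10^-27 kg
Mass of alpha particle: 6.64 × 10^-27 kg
The deuteron has the longer wavelength.

Using λ = h/√(2mKE):

For deuteron: λ₁ = h/√(2m₁KE) = 2.35 × 10^-13 m
For alpha particle: λ₂ = h/√(2m₂KE) = 1.67 × 10^-13 m

Since λ ∝ 1/√m at constant kinetic energy, the lighter particle has the longer wavelength.

The deuteron has the longer de Broglie wavelength.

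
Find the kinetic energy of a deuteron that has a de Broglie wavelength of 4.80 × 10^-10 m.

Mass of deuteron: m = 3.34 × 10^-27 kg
2.85 × 10^-22 J (or 1.78 × 10^-3 eV)

From λ = h/√(2mKE), we solve for KE:

λ² = h²/(2mKE)
KE = h²/(2mλ²)
KE = (6.626 × 10^-34 J·s)² / (2 × 3.34 × 10^-27 kg × (4.80 × 10^-10 m)²)
KE = 2.85 × 10^-22 J
KE = 1.78 × 10^-3 eV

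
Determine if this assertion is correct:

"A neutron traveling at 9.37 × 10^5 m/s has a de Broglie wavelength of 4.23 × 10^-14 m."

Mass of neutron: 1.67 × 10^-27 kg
False

The claim is incorrect.

Using λ = h/(mv):
λ = (6.626 × 10^-34 J·s) / (1.67 × 10^-27 kg × 9.37 × 10^5 m/s)
λ = 4.23 × 10^-13 m

The actual wavelength differs from the claimed 4.23 × 10^-14 m.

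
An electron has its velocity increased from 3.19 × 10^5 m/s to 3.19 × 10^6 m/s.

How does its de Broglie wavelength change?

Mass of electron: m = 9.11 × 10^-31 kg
The wavelength decreases by a factor of 10.

Using λ = h/(mv):

Initial wavelength: λ₁ = h/(mv₁) = 2.28 × 10^-9 m
Final wavelength: λ₂ = h/(mv₂) = 2.28 × 10^-10 m

Since λ ∝ 1/v, when velocity increases by a factor of 10, the wavelength decreases by a factor of 10.

λ₂/λ₁ = v₁/v₂ = 1/10

The wavelength decreases by a factor of 10.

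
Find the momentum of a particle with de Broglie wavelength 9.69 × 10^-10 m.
6.84 × 10^-25 kg·m/s

From the de Broglie relation λ = h/p, we solve for p:

p = h/λ
p = (6.626 × 10^-34 J·s) / (9.69 × 10^-10 m)
p = 6.84 × 10^-25 kg·m/s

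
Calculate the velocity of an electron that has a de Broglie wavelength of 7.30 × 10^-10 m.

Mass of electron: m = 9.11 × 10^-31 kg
9.96 × 10^5 m/s

From the de Broglie relation λ = h/(mv), we solve for v:

v = h/(mλ)
v = (6.626 × 10^-34 J·s) / (9.11 × 10^-31 kg × 7.30 × 10^-10 m)
v = 9.96 × 10^5 m/s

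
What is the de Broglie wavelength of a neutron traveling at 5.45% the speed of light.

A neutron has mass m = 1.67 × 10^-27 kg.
2.43 × 10^-14 m

Using the de Broglie relation λ = h/(mv):

v = 5.45% × c = 1.634 × 10^7 m/s

λ = h/(mv)
λ = (6.626 × 10^-34 J·s) / (1.67 × 10^-27 kg × 1.634 × 10^7 m/s)
λ = 2.43 × 10^-14 m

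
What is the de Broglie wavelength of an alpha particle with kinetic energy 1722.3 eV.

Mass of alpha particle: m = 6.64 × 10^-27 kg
3.46 × 10^-13 m

Using λ = h/√(2mKE):

First convert KE to Joules: KE = 1722.3 eV = 2.759 × 10^-16 J

λ = h/√(2mKE)
λ = (6.626 × 10^-34 J·s) / √(2 × 6.64 × 10^-27 kg × 2.759 × 10^-16 J)
λ = 3.46 × 10^-13 m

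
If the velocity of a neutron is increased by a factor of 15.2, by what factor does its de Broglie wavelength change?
The wavelength decreases by a factor of 15.2.

From λ = h/(mv), the wavelength is inversely proportional to velocity:

λ ∝ 1/v

If v → 15.2v, then λ → λ/15.2

When velocity is increased by a factor of 15.2, the wavelength decreases by a factor of 15.2.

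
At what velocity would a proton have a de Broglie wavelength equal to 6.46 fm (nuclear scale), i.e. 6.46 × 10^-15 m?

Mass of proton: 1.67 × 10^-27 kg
6.14 × 10^7 m/s

From λ = h/(mv), solve for v:

v = h/(mλ)
v = (6.626 × 10^-34 J·s) / (1.67 × 10^-27 kg × 6.46 × 10^-15 m)
v = 6.14 × 10^7 m/s

Note: This velocity is 20.5% of the speed of light, so relativistic corrections would be needed for a more accurate calculation.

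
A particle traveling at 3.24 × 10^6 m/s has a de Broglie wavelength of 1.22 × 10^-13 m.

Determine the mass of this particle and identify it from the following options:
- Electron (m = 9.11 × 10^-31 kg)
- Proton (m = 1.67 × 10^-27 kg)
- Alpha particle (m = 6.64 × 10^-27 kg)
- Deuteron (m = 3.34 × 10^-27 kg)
The particle is a proton.

From λ = h/(mv), solve for mass:

m = h/(λv)
m = (6.626 × 10^-34 J·s) / (1.22 × 10^-13 m × 3.24 × 10^6 m/s)
m = 1.68 × 10^-27 kg

Comparing with the listed masses, this is closest to a proton.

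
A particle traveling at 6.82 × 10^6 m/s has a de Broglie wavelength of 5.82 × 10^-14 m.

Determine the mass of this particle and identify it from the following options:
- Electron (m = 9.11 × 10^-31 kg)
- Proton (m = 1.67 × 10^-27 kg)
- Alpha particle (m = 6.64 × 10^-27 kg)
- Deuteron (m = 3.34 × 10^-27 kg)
The particle is a proton.

From λ = h/(mv), solve for mass:

m = h/(λv)
m = (6.626 × 10^-34 J·s) / (5.82 × 10^-14 m × 6.82 × 10^6 m/s)
m = 1.67 × 10^-27 kg

Comparing with the listed masses, this is closest to a proton.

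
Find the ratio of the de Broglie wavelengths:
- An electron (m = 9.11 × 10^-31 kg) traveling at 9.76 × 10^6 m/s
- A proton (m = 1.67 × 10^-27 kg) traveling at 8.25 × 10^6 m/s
λ₁/λ₂ = 1.55 × 10^3

Using λ = h/(mv):

λ₁ = h/(m₁v₁) = 7.45 × 10^-11 m
λ₂ = h/(m₂v₂) = 4.81 × 10^-14 m

Ratio λ₁/λ₂ = (m₂v₂)/(m₁v₁)
         = (1.67 × 10^-27 kg × 8.25 × 10^6 m/s) / (9.11 × 10^-31 kg × 9.76 × 10^6 m/s)
         = 1.55 × 10^3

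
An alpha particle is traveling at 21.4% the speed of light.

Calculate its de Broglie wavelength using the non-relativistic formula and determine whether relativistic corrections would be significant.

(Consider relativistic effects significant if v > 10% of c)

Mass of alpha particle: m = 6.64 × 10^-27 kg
Yes, relativistic corrections are needed.

Using the non-relativistic de Broglie formula λ = h/(mv):

v = 21.4% × c = 6.416 × 10^7 m/s

λ = h/(mv)
λ = (6.626 × 10^-34 J·s) / (6.64 × 10^-27 kg × 6.416 × 10^7 m/s)
λ = 1.56 × 10^-15 m

Since v = 21.4% of c > 10% of c, relativistic corrections ARE significant and the actual wavelength would differ from this non-relativistic estimate.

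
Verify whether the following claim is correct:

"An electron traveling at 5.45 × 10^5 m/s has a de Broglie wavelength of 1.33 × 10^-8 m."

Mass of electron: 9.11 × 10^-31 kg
False

The claim is incorrect.

Using λ = h/(mv):
λ = (6.626 × 10^-34 J·s) / (9.11 × 10^-31 kg × 5.45 × 10^5 m/s)
λ = 1.33 × 10^-9 m

The actual wavelength differs from the claimed 1.33 × 10^-8 m.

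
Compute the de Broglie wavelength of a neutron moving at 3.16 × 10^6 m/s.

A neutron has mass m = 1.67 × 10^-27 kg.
1.26 × 10^-13 m

Using the de Broglie relation λ = h/(mv):

λ = h/(mv)
λ = (6.626 × 10^-34 J·s) / (1.67 × 10^-27 kg × 3.16 × 10^6 m/s)
λ = 1.26 × 10^-13 m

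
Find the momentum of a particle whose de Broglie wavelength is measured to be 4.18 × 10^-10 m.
1.59 × 10^-24 kg·m/s

From the de Broglie relation λ = h/p, we solve for p:

p = h/λ
p = (6.626 × 10^-34 J·s) / (4.18 × 10^-10 m)
p = 1.59 × 10^-24 kg·m/s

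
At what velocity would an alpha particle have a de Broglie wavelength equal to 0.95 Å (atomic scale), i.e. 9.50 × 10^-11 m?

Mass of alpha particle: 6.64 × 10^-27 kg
1.05 × 10^3 m/s

From λ = h/(mv), solve for v:

v = h/(mλ)
v = (6.626 × 10^-34 J·s) / (6.64 × 10^-27 kg × 9.50 × 10^-11 m)
v = 1.05 × 10^3 m/s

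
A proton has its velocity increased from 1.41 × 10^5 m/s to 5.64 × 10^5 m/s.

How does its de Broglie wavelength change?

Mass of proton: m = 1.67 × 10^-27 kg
The wavelength decreases by a factor of 4.

Using λ = h/(mv):

Initial wavelength: λ₁ = h/(mv₁) = 2.81 × 10^-12 m
Final wavelength: λ₂ = h/(mv₂) = 7.03 × 10^-13 m

Since λ ∝ 1/v, when velocity increases by a factor of 4, the wavelength decreases by a factor of 4.

λ₂/λ₁ = v₁/v₂ = 1/4

The wavelength decreases by a factor of 4.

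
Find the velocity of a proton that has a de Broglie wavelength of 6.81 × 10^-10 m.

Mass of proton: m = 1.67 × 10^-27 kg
5.83 × 10^2 m/s

From the de Broglie relation λ = h/(mv), we solve for v:

v = h/(mλ)
v = (6.626 × 10^-34 J·s) / (1.67 × 10^-27 kg × 6.81 × 10^-10 m)
v = 5.83 × 10^2 m/s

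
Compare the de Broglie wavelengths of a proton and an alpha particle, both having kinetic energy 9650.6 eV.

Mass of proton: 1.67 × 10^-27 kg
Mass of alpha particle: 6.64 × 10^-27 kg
The proton has the longer wavelength.

Using λ = h/√(2mKE):

For proton: λ₁ = h/√(2m₁KE) = 2.92 × 10^-13 m
For alpha particle: λ₂ = h/√(2m₂KE) = 1.46 × 10^-13 m

Since λ ∝ 1/√m at constant kinetic energy, the lighter particle has the longer wavelength.

The proton has the longer de Broglie wavelength.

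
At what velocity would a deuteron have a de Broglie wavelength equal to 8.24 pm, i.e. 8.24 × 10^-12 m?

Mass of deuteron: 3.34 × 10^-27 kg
2.41 × 10^4 m/s

From λ = h/(mv), solve for v:

v = h/(mλ)
v = (6.626 × 10^-34 J·s) / (3.34 × 10^-27 kg × 8.24 × 10^-12 m)
v = 2.41 × 10^4 m/s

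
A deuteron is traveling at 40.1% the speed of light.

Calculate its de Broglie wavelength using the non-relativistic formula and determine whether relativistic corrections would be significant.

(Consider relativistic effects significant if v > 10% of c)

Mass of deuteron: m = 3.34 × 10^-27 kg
Yes, relativistic corrections are needed.

Using the non-relativistic de Broglie formula λ = h/(mv):

v = 40.1% × c = 1.202 × 10^8 m/s

λ = h/(mv)
λ = (6.626 × 10^-34 J·s) / (3.34 × 10^-27 kg × 1.202 × 10^8 m/s)
λ = 1.65 × 10^-15 m

Since v = 40.1% of c > 10% of c, relativistic corrections ARE significant and the actual wavelength would differ from this non-relativistic estimate.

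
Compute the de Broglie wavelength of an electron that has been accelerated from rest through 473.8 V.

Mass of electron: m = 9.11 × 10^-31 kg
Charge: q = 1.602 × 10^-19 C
5.63 × 10^-11 m

When a particle is accelerated through voltage V, it gains kinetic energy KE = qV.

The de Broglie wavelength is then λ = h/√(2mqV):

λ = h/√(2mqV)
λ = (6.626 × 10^-34 J·s) / √(2 × 9.11 × 10^-31 kg × 1.602 × 10^-19 C × 473.8 V)
λ = 5.63 × 10^-11 m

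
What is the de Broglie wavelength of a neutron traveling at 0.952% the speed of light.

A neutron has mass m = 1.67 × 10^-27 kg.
1.39 × 10^-13 m

Using the de Broglie relation λ = h/(mv):

v = 0.952% × c = 2.854 × 10^6 m/s

λ = h/(mv)
λ = (6.626 × 10^-34 J·s) / (1.67 × 10^-27 kg × 2.854 × 10^6 m/s)
λ = 1.39 × 10^-13 m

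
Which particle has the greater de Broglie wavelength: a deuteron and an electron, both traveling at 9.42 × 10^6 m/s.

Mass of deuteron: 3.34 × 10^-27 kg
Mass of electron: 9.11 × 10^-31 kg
The electron has the longer wavelength.

Using λ = h/(mv), since both particles have the same velocity, the wavelength depends only on mass.

For deuteron: λ₁ = h/(m₁v) = 2.11 × 10^-14 m
For electron: λ₂ = h/(m₂v) = 7.72 × 10^-11 m

Since λ ∝ 1/m at constant velocity, the lighter particle has the longer wavelength.

The electron has the longer de Broglie wavelength.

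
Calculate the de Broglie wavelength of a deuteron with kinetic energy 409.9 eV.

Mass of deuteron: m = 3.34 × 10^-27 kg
1.00 × 10^-12 m

Using λ = h/√(2mKE):

First convert KE to Joules: KE = 409.9 eV = 6.567 × 10^-17 J

λ = h/√(2mKE)
λ = (6.626 × 10^-34 J·s) / √(2 × 3.34 × 10^-27 kg × 6.567 × 10^-17 J)
λ = 1.00 × 10^-12 m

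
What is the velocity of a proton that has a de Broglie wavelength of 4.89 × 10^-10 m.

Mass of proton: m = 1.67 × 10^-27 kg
8.11 × 10^2 m/s

From the de Broglie relation λ = h/(mv), we solve for v:

v = h/(mλ)
v = (6.626 × 10^-34 J·s) / (1.67 × 10^-27 kg × 4.89 × 10^-10 m)
v = 8.11 × 10^2 m/s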